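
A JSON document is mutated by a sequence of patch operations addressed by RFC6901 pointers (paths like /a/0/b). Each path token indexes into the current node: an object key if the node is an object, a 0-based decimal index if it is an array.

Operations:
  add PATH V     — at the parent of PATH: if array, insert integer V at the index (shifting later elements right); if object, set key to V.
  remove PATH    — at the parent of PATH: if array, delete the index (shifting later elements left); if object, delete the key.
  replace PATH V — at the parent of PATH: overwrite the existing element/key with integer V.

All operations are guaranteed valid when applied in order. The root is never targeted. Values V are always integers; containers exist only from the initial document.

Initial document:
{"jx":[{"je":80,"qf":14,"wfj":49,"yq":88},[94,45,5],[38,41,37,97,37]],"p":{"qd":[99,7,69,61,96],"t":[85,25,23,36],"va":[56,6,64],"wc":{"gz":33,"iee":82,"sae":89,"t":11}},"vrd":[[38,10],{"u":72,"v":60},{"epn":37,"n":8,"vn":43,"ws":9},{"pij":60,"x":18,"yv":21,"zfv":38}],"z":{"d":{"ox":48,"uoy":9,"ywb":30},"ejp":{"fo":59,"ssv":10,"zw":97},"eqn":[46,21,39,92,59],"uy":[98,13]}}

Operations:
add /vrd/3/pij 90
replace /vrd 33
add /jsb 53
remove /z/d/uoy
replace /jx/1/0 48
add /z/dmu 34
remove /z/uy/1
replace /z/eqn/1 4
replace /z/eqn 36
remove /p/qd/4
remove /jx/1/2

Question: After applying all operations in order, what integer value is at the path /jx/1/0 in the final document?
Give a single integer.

Answer: 48

Derivation:
After op 1 (add /vrd/3/pij 90): {"jx":[{"je":80,"qf":14,"wfj":49,"yq":88},[94,45,5],[38,41,37,97,37]],"p":{"qd":[99,7,69,61,96],"t":[85,25,23,36],"va":[56,6,64],"wc":{"gz":33,"iee":82,"sae":89,"t":11}},"vrd":[[38,10],{"u":72,"v":60},{"epn":37,"n":8,"vn":43,"ws":9},{"pij":90,"x":18,"yv":21,"zfv":38}],"z":{"d":{"ox":48,"uoy":9,"ywb":30},"ejp":{"fo":59,"ssv":10,"zw":97},"eqn":[46,21,39,92,59],"uy":[98,13]}}
After op 2 (replace /vrd 33): {"jx":[{"je":80,"qf":14,"wfj":49,"yq":88},[94,45,5],[38,41,37,97,37]],"p":{"qd":[99,7,69,61,96],"t":[85,25,23,36],"va":[56,6,64],"wc":{"gz":33,"iee":82,"sae":89,"t":11}},"vrd":33,"z":{"d":{"ox":48,"uoy":9,"ywb":30},"ejp":{"fo":59,"ssv":10,"zw":97},"eqn":[46,21,39,92,59],"uy":[98,13]}}
After op 3 (add /jsb 53): {"jsb":53,"jx":[{"je":80,"qf":14,"wfj":49,"yq":88},[94,45,5],[38,41,37,97,37]],"p":{"qd":[99,7,69,61,96],"t":[85,25,23,36],"va":[56,6,64],"wc":{"gz":33,"iee":82,"sae":89,"t":11}},"vrd":33,"z":{"d":{"ox":48,"uoy":9,"ywb":30},"ejp":{"fo":59,"ssv":10,"zw":97},"eqn":[46,21,39,92,59],"uy":[98,13]}}
After op 4 (remove /z/d/uoy): {"jsb":53,"jx":[{"je":80,"qf":14,"wfj":49,"yq":88},[94,45,5],[38,41,37,97,37]],"p":{"qd":[99,7,69,61,96],"t":[85,25,23,36],"va":[56,6,64],"wc":{"gz":33,"iee":82,"sae":89,"t":11}},"vrd":33,"z":{"d":{"ox":48,"ywb":30},"ejp":{"fo":59,"ssv":10,"zw":97},"eqn":[46,21,39,92,59],"uy":[98,13]}}
After op 5 (replace /jx/1/0 48): {"jsb":53,"jx":[{"je":80,"qf":14,"wfj":49,"yq":88},[48,45,5],[38,41,37,97,37]],"p":{"qd":[99,7,69,61,96],"t":[85,25,23,36],"va":[56,6,64],"wc":{"gz":33,"iee":82,"sae":89,"t":11}},"vrd":33,"z":{"d":{"ox":48,"ywb":30},"ejp":{"fo":59,"ssv":10,"zw":97},"eqn":[46,21,39,92,59],"uy":[98,13]}}
After op 6 (add /z/dmu 34): {"jsb":53,"jx":[{"je":80,"qf":14,"wfj":49,"yq":88},[48,45,5],[38,41,37,97,37]],"p":{"qd":[99,7,69,61,96],"t":[85,25,23,36],"va":[56,6,64],"wc":{"gz":33,"iee":82,"sae":89,"t":11}},"vrd":33,"z":{"d":{"ox":48,"ywb":30},"dmu":34,"ejp":{"fo":59,"ssv":10,"zw":97},"eqn":[46,21,39,92,59],"uy":[98,13]}}
After op 7 (remove /z/uy/1): {"jsb":53,"jx":[{"je":80,"qf":14,"wfj":49,"yq":88},[48,45,5],[38,41,37,97,37]],"p":{"qd":[99,7,69,61,96],"t":[85,25,23,36],"va":[56,6,64],"wc":{"gz":33,"iee":82,"sae":89,"t":11}},"vrd":33,"z":{"d":{"ox":48,"ywb":30},"dmu":34,"ejp":{"fo":59,"ssv":10,"zw":97},"eqn":[46,21,39,92,59],"uy":[98]}}
After op 8 (replace /z/eqn/1 4): {"jsb":53,"jx":[{"je":80,"qf":14,"wfj":49,"yq":88},[48,45,5],[38,41,37,97,37]],"p":{"qd":[99,7,69,61,96],"t":[85,25,23,36],"va":[56,6,64],"wc":{"gz":33,"iee":82,"sae":89,"t":11}},"vrd":33,"z":{"d":{"ox":48,"ywb":30},"dmu":34,"ejp":{"fo":59,"ssv":10,"zw":97},"eqn":[46,4,39,92,59],"uy":[98]}}
After op 9 (replace /z/eqn 36): {"jsb":53,"jx":[{"je":80,"qf":14,"wfj":49,"yq":88},[48,45,5],[38,41,37,97,37]],"p":{"qd":[99,7,69,61,96],"t":[85,25,23,36],"va":[56,6,64],"wc":{"gz":33,"iee":82,"sae":89,"t":11}},"vrd":33,"z":{"d":{"ox":48,"ywb":30},"dmu":34,"ejp":{"fo":59,"ssv":10,"zw":97},"eqn":36,"uy":[98]}}
After op 10 (remove /p/qd/4): {"jsb":53,"jx":[{"je":80,"qf":14,"wfj":49,"yq":88},[48,45,5],[38,41,37,97,37]],"p":{"qd":[99,7,69,61],"t":[85,25,23,36],"va":[56,6,64],"wc":{"gz":33,"iee":82,"sae":89,"t":11}},"vrd":33,"z":{"d":{"ox":48,"ywb":30},"dmu":34,"ejp":{"fo":59,"ssv":10,"zw":97},"eqn":36,"uy":[98]}}
After op 11 (remove /jx/1/2): {"jsb":53,"jx":[{"je":80,"qf":14,"wfj":49,"yq":88},[48,45],[38,41,37,97,37]],"p":{"qd":[99,7,69,61],"t":[85,25,23,36],"va":[56,6,64],"wc":{"gz":33,"iee":82,"sae":89,"t":11}},"vrd":33,"z":{"d":{"ox":48,"ywb":30},"dmu":34,"ejp":{"fo":59,"ssv":10,"zw":97},"eqn":36,"uy":[98]}}
Value at /jx/1/0: 48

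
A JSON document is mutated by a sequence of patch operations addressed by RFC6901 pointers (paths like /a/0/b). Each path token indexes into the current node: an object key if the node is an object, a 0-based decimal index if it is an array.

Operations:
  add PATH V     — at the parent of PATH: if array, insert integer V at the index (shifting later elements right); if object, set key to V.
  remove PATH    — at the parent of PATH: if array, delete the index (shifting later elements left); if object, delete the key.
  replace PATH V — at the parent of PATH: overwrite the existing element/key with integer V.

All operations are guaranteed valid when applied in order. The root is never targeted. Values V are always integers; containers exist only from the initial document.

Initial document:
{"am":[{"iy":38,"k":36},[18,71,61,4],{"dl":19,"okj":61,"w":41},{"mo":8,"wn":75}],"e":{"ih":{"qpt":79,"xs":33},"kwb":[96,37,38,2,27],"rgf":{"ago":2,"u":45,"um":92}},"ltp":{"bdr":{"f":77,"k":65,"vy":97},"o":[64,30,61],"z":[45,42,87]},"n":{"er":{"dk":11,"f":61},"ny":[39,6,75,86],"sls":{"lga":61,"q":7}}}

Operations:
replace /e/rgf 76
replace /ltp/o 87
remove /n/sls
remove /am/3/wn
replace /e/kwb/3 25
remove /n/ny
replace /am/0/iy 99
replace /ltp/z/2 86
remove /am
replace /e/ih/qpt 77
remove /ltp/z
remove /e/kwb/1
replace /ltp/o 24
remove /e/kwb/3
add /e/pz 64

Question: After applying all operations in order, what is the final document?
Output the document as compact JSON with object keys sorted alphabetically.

Answer: {"e":{"ih":{"qpt":77,"xs":33},"kwb":[96,38,25],"pz":64,"rgf":76},"ltp":{"bdr":{"f":77,"k":65,"vy":97},"o":24},"n":{"er":{"dk":11,"f":61}}}

Derivation:
After op 1 (replace /e/rgf 76): {"am":[{"iy":38,"k":36},[18,71,61,4],{"dl":19,"okj":61,"w":41},{"mo":8,"wn":75}],"e":{"ih":{"qpt":79,"xs":33},"kwb":[96,37,38,2,27],"rgf":76},"ltp":{"bdr":{"f":77,"k":65,"vy":97},"o":[64,30,61],"z":[45,42,87]},"n":{"er":{"dk":11,"f":61},"ny":[39,6,75,86],"sls":{"lga":61,"q":7}}}
After op 2 (replace /ltp/o 87): {"am":[{"iy":38,"k":36},[18,71,61,4],{"dl":19,"okj":61,"w":41},{"mo":8,"wn":75}],"e":{"ih":{"qpt":79,"xs":33},"kwb":[96,37,38,2,27],"rgf":76},"ltp":{"bdr":{"f":77,"k":65,"vy":97},"o":87,"z":[45,42,87]},"n":{"er":{"dk":11,"f":61},"ny":[39,6,75,86],"sls":{"lga":61,"q":7}}}
After op 3 (remove /n/sls): {"am":[{"iy":38,"k":36},[18,71,61,4],{"dl":19,"okj":61,"w":41},{"mo":8,"wn":75}],"e":{"ih":{"qpt":79,"xs":33},"kwb":[96,37,38,2,27],"rgf":76},"ltp":{"bdr":{"f":77,"k":65,"vy":97},"o":87,"z":[45,42,87]},"n":{"er":{"dk":11,"f":61},"ny":[39,6,75,86]}}
After op 4 (remove /am/3/wn): {"am":[{"iy":38,"k":36},[18,71,61,4],{"dl":19,"okj":61,"w":41},{"mo":8}],"e":{"ih":{"qpt":79,"xs":33},"kwb":[96,37,38,2,27],"rgf":76},"ltp":{"bdr":{"f":77,"k":65,"vy":97},"o":87,"z":[45,42,87]},"n":{"er":{"dk":11,"f":61},"ny":[39,6,75,86]}}
After op 5 (replace /e/kwb/3 25): {"am":[{"iy":38,"k":36},[18,71,61,4],{"dl":19,"okj":61,"w":41},{"mo":8}],"e":{"ih":{"qpt":79,"xs":33},"kwb":[96,37,38,25,27],"rgf":76},"ltp":{"bdr":{"f":77,"k":65,"vy":97},"o":87,"z":[45,42,87]},"n":{"er":{"dk":11,"f":61},"ny":[39,6,75,86]}}
After op 6 (remove /n/ny): {"am":[{"iy":38,"k":36},[18,71,61,4],{"dl":19,"okj":61,"w":41},{"mo":8}],"e":{"ih":{"qpt":79,"xs":33},"kwb":[96,37,38,25,27],"rgf":76},"ltp":{"bdr":{"f":77,"k":65,"vy":97},"o":87,"z":[45,42,87]},"n":{"er":{"dk":11,"f":61}}}
After op 7 (replace /am/0/iy 99): {"am":[{"iy":99,"k":36},[18,71,61,4],{"dl":19,"okj":61,"w":41},{"mo":8}],"e":{"ih":{"qpt":79,"xs":33},"kwb":[96,37,38,25,27],"rgf":76},"ltp":{"bdr":{"f":77,"k":65,"vy":97},"o":87,"z":[45,42,87]},"n":{"er":{"dk":11,"f":61}}}
After op 8 (replace /ltp/z/2 86): {"am":[{"iy":99,"k":36},[18,71,61,4],{"dl":19,"okj":61,"w":41},{"mo":8}],"e":{"ih":{"qpt":79,"xs":33},"kwb":[96,37,38,25,27],"rgf":76},"ltp":{"bdr":{"f":77,"k":65,"vy":97},"o":87,"z":[45,42,86]},"n":{"er":{"dk":11,"f":61}}}
After op 9 (remove /am): {"e":{"ih":{"qpt":79,"xs":33},"kwb":[96,37,38,25,27],"rgf":76},"ltp":{"bdr":{"f":77,"k":65,"vy":97},"o":87,"z":[45,42,86]},"n":{"er":{"dk":11,"f":61}}}
After op 10 (replace /e/ih/qpt 77): {"e":{"ih":{"qpt":77,"xs":33},"kwb":[96,37,38,25,27],"rgf":76},"ltp":{"bdr":{"f":77,"k":65,"vy":97},"o":87,"z":[45,42,86]},"n":{"er":{"dk":11,"f":61}}}
After op 11 (remove /ltp/z): {"e":{"ih":{"qpt":77,"xs":33},"kwb":[96,37,38,25,27],"rgf":76},"ltp":{"bdr":{"f":77,"k":65,"vy":97},"o":87},"n":{"er":{"dk":11,"f":61}}}
After op 12 (remove /e/kwb/1): {"e":{"ih":{"qpt":77,"xs":33},"kwb":[96,38,25,27],"rgf":76},"ltp":{"bdr":{"f":77,"k":65,"vy":97},"o":87},"n":{"er":{"dk":11,"f":61}}}
After op 13 (replace /ltp/o 24): {"e":{"ih":{"qpt":77,"xs":33},"kwb":[96,38,25,27],"rgf":76},"ltp":{"bdr":{"f":77,"k":65,"vy":97},"o":24},"n":{"er":{"dk":11,"f":61}}}
After op 14 (remove /e/kwb/3): {"e":{"ih":{"qpt":77,"xs":33},"kwb":[96,38,25],"rgf":76},"ltp":{"bdr":{"f":77,"k":65,"vy":97},"o":24},"n":{"er":{"dk":11,"f":61}}}
After op 15 (add /e/pz 64): {"e":{"ih":{"qpt":77,"xs":33},"kwb":[96,38,25],"pz":64,"rgf":76},"ltp":{"bdr":{"f":77,"k":65,"vy":97},"o":24},"n":{"er":{"dk":11,"f":61}}}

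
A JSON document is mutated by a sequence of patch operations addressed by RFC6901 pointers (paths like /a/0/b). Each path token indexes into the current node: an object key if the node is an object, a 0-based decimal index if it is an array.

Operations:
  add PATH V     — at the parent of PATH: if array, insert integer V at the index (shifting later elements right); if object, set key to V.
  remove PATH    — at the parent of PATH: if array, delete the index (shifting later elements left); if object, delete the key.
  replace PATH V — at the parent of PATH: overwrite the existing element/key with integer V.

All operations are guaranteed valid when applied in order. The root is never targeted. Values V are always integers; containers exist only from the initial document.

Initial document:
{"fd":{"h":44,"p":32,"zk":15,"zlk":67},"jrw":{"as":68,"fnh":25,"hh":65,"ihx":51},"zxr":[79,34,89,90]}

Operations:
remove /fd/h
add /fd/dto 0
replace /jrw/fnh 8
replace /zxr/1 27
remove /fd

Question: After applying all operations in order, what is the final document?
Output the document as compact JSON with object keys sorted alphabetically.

After op 1 (remove /fd/h): {"fd":{"p":32,"zk":15,"zlk":67},"jrw":{"as":68,"fnh":25,"hh":65,"ihx":51},"zxr":[79,34,89,90]}
After op 2 (add /fd/dto 0): {"fd":{"dto":0,"p":32,"zk":15,"zlk":67},"jrw":{"as":68,"fnh":25,"hh":65,"ihx":51},"zxr":[79,34,89,90]}
After op 3 (replace /jrw/fnh 8): {"fd":{"dto":0,"p":32,"zk":15,"zlk":67},"jrw":{"as":68,"fnh":8,"hh":65,"ihx":51},"zxr":[79,34,89,90]}
After op 4 (replace /zxr/1 27): {"fd":{"dto":0,"p":32,"zk":15,"zlk":67},"jrw":{"as":68,"fnh":8,"hh":65,"ihx":51},"zxr":[79,27,89,90]}
After op 5 (remove /fd): {"jrw":{"as":68,"fnh":8,"hh":65,"ihx":51},"zxr":[79,27,89,90]}

Answer: {"jrw":{"as":68,"fnh":8,"hh":65,"ihx":51},"zxr":[79,27,89,90]}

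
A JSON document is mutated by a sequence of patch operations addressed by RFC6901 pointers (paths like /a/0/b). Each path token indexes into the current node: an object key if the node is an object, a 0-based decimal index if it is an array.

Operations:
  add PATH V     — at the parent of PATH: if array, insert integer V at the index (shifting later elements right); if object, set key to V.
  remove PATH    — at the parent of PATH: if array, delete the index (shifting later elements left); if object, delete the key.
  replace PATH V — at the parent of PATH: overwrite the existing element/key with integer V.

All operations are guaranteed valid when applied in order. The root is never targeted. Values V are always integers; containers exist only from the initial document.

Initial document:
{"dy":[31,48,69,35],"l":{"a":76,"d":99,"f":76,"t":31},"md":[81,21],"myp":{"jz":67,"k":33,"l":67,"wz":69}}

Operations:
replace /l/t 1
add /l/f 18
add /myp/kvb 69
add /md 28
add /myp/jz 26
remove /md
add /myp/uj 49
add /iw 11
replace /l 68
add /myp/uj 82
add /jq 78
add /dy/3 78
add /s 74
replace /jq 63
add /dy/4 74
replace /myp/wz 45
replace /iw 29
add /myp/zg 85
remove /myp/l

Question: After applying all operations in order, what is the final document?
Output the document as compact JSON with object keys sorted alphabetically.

Answer: {"dy":[31,48,69,78,74,35],"iw":29,"jq":63,"l":68,"myp":{"jz":26,"k":33,"kvb":69,"uj":82,"wz":45,"zg":85},"s":74}

Derivation:
After op 1 (replace /l/t 1): {"dy":[31,48,69,35],"l":{"a":76,"d":99,"f":76,"t":1},"md":[81,21],"myp":{"jz":67,"k":33,"l":67,"wz":69}}
After op 2 (add /l/f 18): {"dy":[31,48,69,35],"l":{"a":76,"d":99,"f":18,"t":1},"md":[81,21],"myp":{"jz":67,"k":33,"l":67,"wz":69}}
After op 3 (add /myp/kvb 69): {"dy":[31,48,69,35],"l":{"a":76,"d":99,"f":18,"t":1},"md":[81,21],"myp":{"jz":67,"k":33,"kvb":69,"l":67,"wz":69}}
After op 4 (add /md 28): {"dy":[31,48,69,35],"l":{"a":76,"d":99,"f":18,"t":1},"md":28,"myp":{"jz":67,"k":33,"kvb":69,"l":67,"wz":69}}
After op 5 (add /myp/jz 26): {"dy":[31,48,69,35],"l":{"a":76,"d":99,"f":18,"t":1},"md":28,"myp":{"jz":26,"k":33,"kvb":69,"l":67,"wz":69}}
After op 6 (remove /md): {"dy":[31,48,69,35],"l":{"a":76,"d":99,"f":18,"t":1},"myp":{"jz":26,"k":33,"kvb":69,"l":67,"wz":69}}
After op 7 (add /myp/uj 49): {"dy":[31,48,69,35],"l":{"a":76,"d":99,"f":18,"t":1},"myp":{"jz":26,"k":33,"kvb":69,"l":67,"uj":49,"wz":69}}
After op 8 (add /iw 11): {"dy":[31,48,69,35],"iw":11,"l":{"a":76,"d":99,"f":18,"t":1},"myp":{"jz":26,"k":33,"kvb":69,"l":67,"uj":49,"wz":69}}
After op 9 (replace /l 68): {"dy":[31,48,69,35],"iw":11,"l":68,"myp":{"jz":26,"k":33,"kvb":69,"l":67,"uj":49,"wz":69}}
After op 10 (add /myp/uj 82): {"dy":[31,48,69,35],"iw":11,"l":68,"myp":{"jz":26,"k":33,"kvb":69,"l":67,"uj":82,"wz":69}}
After op 11 (add /jq 78): {"dy":[31,48,69,35],"iw":11,"jq":78,"l":68,"myp":{"jz":26,"k":33,"kvb":69,"l":67,"uj":82,"wz":69}}
After op 12 (add /dy/3 78): {"dy":[31,48,69,78,35],"iw":11,"jq":78,"l":68,"myp":{"jz":26,"k":33,"kvb":69,"l":67,"uj":82,"wz":69}}
After op 13 (add /s 74): {"dy":[31,48,69,78,35],"iw":11,"jq":78,"l":68,"myp":{"jz":26,"k":33,"kvb":69,"l":67,"uj":82,"wz":69},"s":74}
After op 14 (replace /jq 63): {"dy":[31,48,69,78,35],"iw":11,"jq":63,"l":68,"myp":{"jz":26,"k":33,"kvb":69,"l":67,"uj":82,"wz":69},"s":74}
After op 15 (add /dy/4 74): {"dy":[31,48,69,78,74,35],"iw":11,"jq":63,"l":68,"myp":{"jz":26,"k":33,"kvb":69,"l":67,"uj":82,"wz":69},"s":74}
After op 16 (replace /myp/wz 45): {"dy":[31,48,69,78,74,35],"iw":11,"jq":63,"l":68,"myp":{"jz":26,"k":33,"kvb":69,"l":67,"uj":82,"wz":45},"s":74}
After op 17 (replace /iw 29): {"dy":[31,48,69,78,74,35],"iw":29,"jq":63,"l":68,"myp":{"jz":26,"k":33,"kvb":69,"l":67,"uj":82,"wz":45},"s":74}
After op 18 (add /myp/zg 85): {"dy":[31,48,69,78,74,35],"iw":29,"jq":63,"l":68,"myp":{"jz":26,"k":33,"kvb":69,"l":67,"uj":82,"wz":45,"zg":85},"s":74}
After op 19 (remove /myp/l): {"dy":[31,48,69,78,74,35],"iw":29,"jq":63,"l":68,"myp":{"jz":26,"k":33,"kvb":69,"uj":82,"wz":45,"zg":85},"s":74}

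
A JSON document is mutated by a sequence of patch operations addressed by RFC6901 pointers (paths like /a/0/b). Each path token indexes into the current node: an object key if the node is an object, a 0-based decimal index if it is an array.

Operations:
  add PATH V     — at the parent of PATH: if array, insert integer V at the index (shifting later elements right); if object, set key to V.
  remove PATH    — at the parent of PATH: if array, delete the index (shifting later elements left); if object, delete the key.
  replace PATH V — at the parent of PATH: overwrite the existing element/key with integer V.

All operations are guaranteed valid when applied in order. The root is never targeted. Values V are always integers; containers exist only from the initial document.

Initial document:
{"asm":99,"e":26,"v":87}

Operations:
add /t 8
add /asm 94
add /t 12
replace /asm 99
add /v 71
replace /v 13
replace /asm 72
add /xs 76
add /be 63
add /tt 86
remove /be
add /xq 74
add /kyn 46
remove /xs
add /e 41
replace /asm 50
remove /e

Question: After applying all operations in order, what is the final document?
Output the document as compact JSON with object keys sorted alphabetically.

After op 1 (add /t 8): {"asm":99,"e":26,"t":8,"v":87}
After op 2 (add /asm 94): {"asm":94,"e":26,"t":8,"v":87}
After op 3 (add /t 12): {"asm":94,"e":26,"t":12,"v":87}
After op 4 (replace /asm 99): {"asm":99,"e":26,"t":12,"v":87}
After op 5 (add /v 71): {"asm":99,"e":26,"t":12,"v":71}
After op 6 (replace /v 13): {"asm":99,"e":26,"t":12,"v":13}
After op 7 (replace /asm 72): {"asm":72,"e":26,"t":12,"v":13}
After op 8 (add /xs 76): {"asm":72,"e":26,"t":12,"v":13,"xs":76}
After op 9 (add /be 63): {"asm":72,"be":63,"e":26,"t":12,"v":13,"xs":76}
After op 10 (add /tt 86): {"asm":72,"be":63,"e":26,"t":12,"tt":86,"v":13,"xs":76}
After op 11 (remove /be): {"asm":72,"e":26,"t":12,"tt":86,"v":13,"xs":76}
After op 12 (add /xq 74): {"asm":72,"e":26,"t":12,"tt":86,"v":13,"xq":74,"xs":76}
After op 13 (add /kyn 46): {"asm":72,"e":26,"kyn":46,"t":12,"tt":86,"v":13,"xq":74,"xs":76}
After op 14 (remove /xs): {"asm":72,"e":26,"kyn":46,"t":12,"tt":86,"v":13,"xq":74}
After op 15 (add /e 41): {"asm":72,"e":41,"kyn":46,"t":12,"tt":86,"v":13,"xq":74}
After op 16 (replace /asm 50): {"asm":50,"e":41,"kyn":46,"t":12,"tt":86,"v":13,"xq":74}
After op 17 (remove /e): {"asm":50,"kyn":46,"t":12,"tt":86,"v":13,"xq":74}

Answer: {"asm":50,"kyn":46,"t":12,"tt":86,"v":13,"xq":74}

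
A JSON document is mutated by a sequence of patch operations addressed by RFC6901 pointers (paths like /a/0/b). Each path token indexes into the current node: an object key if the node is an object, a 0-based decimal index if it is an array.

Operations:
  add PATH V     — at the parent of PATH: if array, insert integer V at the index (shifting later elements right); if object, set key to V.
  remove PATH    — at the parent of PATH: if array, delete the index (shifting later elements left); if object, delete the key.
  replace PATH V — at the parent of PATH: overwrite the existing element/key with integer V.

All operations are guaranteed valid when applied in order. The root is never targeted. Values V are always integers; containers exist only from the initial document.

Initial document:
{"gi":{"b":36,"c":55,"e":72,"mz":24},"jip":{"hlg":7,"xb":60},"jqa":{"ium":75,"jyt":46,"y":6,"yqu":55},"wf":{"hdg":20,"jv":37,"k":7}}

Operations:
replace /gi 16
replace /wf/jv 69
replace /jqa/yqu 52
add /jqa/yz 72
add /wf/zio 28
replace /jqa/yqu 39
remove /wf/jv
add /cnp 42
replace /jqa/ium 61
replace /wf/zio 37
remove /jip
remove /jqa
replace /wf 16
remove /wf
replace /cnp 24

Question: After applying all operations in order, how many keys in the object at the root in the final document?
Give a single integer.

After op 1 (replace /gi 16): {"gi":16,"jip":{"hlg":7,"xb":60},"jqa":{"ium":75,"jyt":46,"y":6,"yqu":55},"wf":{"hdg":20,"jv":37,"k":7}}
After op 2 (replace /wf/jv 69): {"gi":16,"jip":{"hlg":7,"xb":60},"jqa":{"ium":75,"jyt":46,"y":6,"yqu":55},"wf":{"hdg":20,"jv":69,"k":7}}
After op 3 (replace /jqa/yqu 52): {"gi":16,"jip":{"hlg":7,"xb":60},"jqa":{"ium":75,"jyt":46,"y":6,"yqu":52},"wf":{"hdg":20,"jv":69,"k":7}}
After op 4 (add /jqa/yz 72): {"gi":16,"jip":{"hlg":7,"xb":60},"jqa":{"ium":75,"jyt":46,"y":6,"yqu":52,"yz":72},"wf":{"hdg":20,"jv":69,"k":7}}
After op 5 (add /wf/zio 28): {"gi":16,"jip":{"hlg":7,"xb":60},"jqa":{"ium":75,"jyt":46,"y":6,"yqu":52,"yz":72},"wf":{"hdg":20,"jv":69,"k":7,"zio":28}}
After op 6 (replace /jqa/yqu 39): {"gi":16,"jip":{"hlg":7,"xb":60},"jqa":{"ium":75,"jyt":46,"y":6,"yqu":39,"yz":72},"wf":{"hdg":20,"jv":69,"k":7,"zio":28}}
After op 7 (remove /wf/jv): {"gi":16,"jip":{"hlg":7,"xb":60},"jqa":{"ium":75,"jyt":46,"y":6,"yqu":39,"yz":72},"wf":{"hdg":20,"k":7,"zio":28}}
After op 8 (add /cnp 42): {"cnp":42,"gi":16,"jip":{"hlg":7,"xb":60},"jqa":{"ium":75,"jyt":46,"y":6,"yqu":39,"yz":72},"wf":{"hdg":20,"k":7,"zio":28}}
After op 9 (replace /jqa/ium 61): {"cnp":42,"gi":16,"jip":{"hlg":7,"xb":60},"jqa":{"ium":61,"jyt":46,"y":6,"yqu":39,"yz":72},"wf":{"hdg":20,"k":7,"zio":28}}
After op 10 (replace /wf/zio 37): {"cnp":42,"gi":16,"jip":{"hlg":7,"xb":60},"jqa":{"ium":61,"jyt":46,"y":6,"yqu":39,"yz":72},"wf":{"hdg":20,"k":7,"zio":37}}
After op 11 (remove /jip): {"cnp":42,"gi":16,"jqa":{"ium":61,"jyt":46,"y":6,"yqu":39,"yz":72},"wf":{"hdg":20,"k":7,"zio":37}}
After op 12 (remove /jqa): {"cnp":42,"gi":16,"wf":{"hdg":20,"k":7,"zio":37}}
After op 13 (replace /wf 16): {"cnp":42,"gi":16,"wf":16}
After op 14 (remove /wf): {"cnp":42,"gi":16}
After op 15 (replace /cnp 24): {"cnp":24,"gi":16}
Size at the root: 2

Answer: 2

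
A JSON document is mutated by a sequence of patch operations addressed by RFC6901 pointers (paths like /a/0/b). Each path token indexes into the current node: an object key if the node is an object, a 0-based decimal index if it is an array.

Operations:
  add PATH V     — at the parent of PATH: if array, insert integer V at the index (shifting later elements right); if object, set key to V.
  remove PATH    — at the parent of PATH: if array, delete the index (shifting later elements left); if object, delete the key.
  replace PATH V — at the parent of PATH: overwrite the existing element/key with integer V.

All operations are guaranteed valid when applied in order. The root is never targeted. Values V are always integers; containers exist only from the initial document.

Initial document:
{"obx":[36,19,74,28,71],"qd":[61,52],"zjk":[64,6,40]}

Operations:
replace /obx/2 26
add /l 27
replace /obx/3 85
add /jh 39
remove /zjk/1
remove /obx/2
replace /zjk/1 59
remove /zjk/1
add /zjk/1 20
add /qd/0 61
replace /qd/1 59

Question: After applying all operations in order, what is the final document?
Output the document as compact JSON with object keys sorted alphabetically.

Answer: {"jh":39,"l":27,"obx":[36,19,85,71],"qd":[61,59,52],"zjk":[64,20]}

Derivation:
After op 1 (replace /obx/2 26): {"obx":[36,19,26,28,71],"qd":[61,52],"zjk":[64,6,40]}
After op 2 (add /l 27): {"l":27,"obx":[36,19,26,28,71],"qd":[61,52],"zjk":[64,6,40]}
After op 3 (replace /obx/3 85): {"l":27,"obx":[36,19,26,85,71],"qd":[61,52],"zjk":[64,6,40]}
After op 4 (add /jh 39): {"jh":39,"l":27,"obx":[36,19,26,85,71],"qd":[61,52],"zjk":[64,6,40]}
After op 5 (remove /zjk/1): {"jh":39,"l":27,"obx":[36,19,26,85,71],"qd":[61,52],"zjk":[64,40]}
After op 6 (remove /obx/2): {"jh":39,"l":27,"obx":[36,19,85,71],"qd":[61,52],"zjk":[64,40]}
After op 7 (replace /zjk/1 59): {"jh":39,"l":27,"obx":[36,19,85,71],"qd":[61,52],"zjk":[64,59]}
After op 8 (remove /zjk/1): {"jh":39,"l":27,"obx":[36,19,85,71],"qd":[61,52],"zjk":[64]}
After op 9 (add /zjk/1 20): {"jh":39,"l":27,"obx":[36,19,85,71],"qd":[61,52],"zjk":[64,20]}
After op 10 (add /qd/0 61): {"jh":39,"l":27,"obx":[36,19,85,71],"qd":[61,61,52],"zjk":[64,20]}
After op 11 (replace /qd/1 59): {"jh":39,"l":27,"obx":[36,19,85,71],"qd":[61,59,52],"zjk":[64,20]}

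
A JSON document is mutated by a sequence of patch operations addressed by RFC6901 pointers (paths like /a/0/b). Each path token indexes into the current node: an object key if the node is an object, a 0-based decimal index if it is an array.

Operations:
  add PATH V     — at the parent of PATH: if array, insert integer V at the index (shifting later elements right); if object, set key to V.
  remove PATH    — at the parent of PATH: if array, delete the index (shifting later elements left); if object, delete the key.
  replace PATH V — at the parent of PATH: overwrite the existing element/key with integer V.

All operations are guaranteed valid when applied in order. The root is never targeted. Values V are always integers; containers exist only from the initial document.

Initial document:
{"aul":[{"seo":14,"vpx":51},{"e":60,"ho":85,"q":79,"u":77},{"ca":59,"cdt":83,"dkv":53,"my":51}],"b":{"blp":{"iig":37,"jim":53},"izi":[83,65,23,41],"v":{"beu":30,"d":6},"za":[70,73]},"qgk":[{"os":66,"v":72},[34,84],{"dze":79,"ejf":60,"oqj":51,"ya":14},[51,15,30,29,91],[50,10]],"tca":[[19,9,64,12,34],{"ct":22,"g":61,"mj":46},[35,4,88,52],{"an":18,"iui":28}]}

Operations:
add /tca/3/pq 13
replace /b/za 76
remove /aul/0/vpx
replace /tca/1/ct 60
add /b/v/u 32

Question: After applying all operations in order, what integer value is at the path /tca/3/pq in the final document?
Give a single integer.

After op 1 (add /tca/3/pq 13): {"aul":[{"seo":14,"vpx":51},{"e":60,"ho":85,"q":79,"u":77},{"ca":59,"cdt":83,"dkv":53,"my":51}],"b":{"blp":{"iig":37,"jim":53},"izi":[83,65,23,41],"v":{"beu":30,"d":6},"za":[70,73]},"qgk":[{"os":66,"v":72},[34,84],{"dze":79,"ejf":60,"oqj":51,"ya":14},[51,15,30,29,91],[50,10]],"tca":[[19,9,64,12,34],{"ct":22,"g":61,"mj":46},[35,4,88,52],{"an":18,"iui":28,"pq":13}]}
After op 2 (replace /b/za 76): {"aul":[{"seo":14,"vpx":51},{"e":60,"ho":85,"q":79,"u":77},{"ca":59,"cdt":83,"dkv":53,"my":51}],"b":{"blp":{"iig":37,"jim":53},"izi":[83,65,23,41],"v":{"beu":30,"d":6},"za":76},"qgk":[{"os":66,"v":72},[34,84],{"dze":79,"ejf":60,"oqj":51,"ya":14},[51,15,30,29,91],[50,10]],"tca":[[19,9,64,12,34],{"ct":22,"g":61,"mj":46},[35,4,88,52],{"an":18,"iui":28,"pq":13}]}
After op 3 (remove /aul/0/vpx): {"aul":[{"seo":14},{"e":60,"ho":85,"q":79,"u":77},{"ca":59,"cdt":83,"dkv":53,"my":51}],"b":{"blp":{"iig":37,"jim":53},"izi":[83,65,23,41],"v":{"beu":30,"d":6},"za":76},"qgk":[{"os":66,"v":72},[34,84],{"dze":79,"ejf":60,"oqj":51,"ya":14},[51,15,30,29,91],[50,10]],"tca":[[19,9,64,12,34],{"ct":22,"g":61,"mj":46},[35,4,88,52],{"an":18,"iui":28,"pq":13}]}
After op 4 (replace /tca/1/ct 60): {"aul":[{"seo":14},{"e":60,"ho":85,"q":79,"u":77},{"ca":59,"cdt":83,"dkv":53,"my":51}],"b":{"blp":{"iig":37,"jim":53},"izi":[83,65,23,41],"v":{"beu":30,"d":6},"za":76},"qgk":[{"os":66,"v":72},[34,84],{"dze":79,"ejf":60,"oqj":51,"ya":14},[51,15,30,29,91],[50,10]],"tca":[[19,9,64,12,34],{"ct":60,"g":61,"mj":46},[35,4,88,52],{"an":18,"iui":28,"pq":13}]}
After op 5 (add /b/v/u 32): {"aul":[{"seo":14},{"e":60,"ho":85,"q":79,"u":77},{"ca":59,"cdt":83,"dkv":53,"my":51}],"b":{"blp":{"iig":37,"jim":53},"izi":[83,65,23,41],"v":{"beu":30,"d":6,"u":32},"za":76},"qgk":[{"os":66,"v":72},[34,84],{"dze":79,"ejf":60,"oqj":51,"ya":14},[51,15,30,29,91],[50,10]],"tca":[[19,9,64,12,34],{"ct":60,"g":61,"mj":46},[35,4,88,52],{"an":18,"iui":28,"pq":13}]}
Value at /tca/3/pq: 13

Answer: 13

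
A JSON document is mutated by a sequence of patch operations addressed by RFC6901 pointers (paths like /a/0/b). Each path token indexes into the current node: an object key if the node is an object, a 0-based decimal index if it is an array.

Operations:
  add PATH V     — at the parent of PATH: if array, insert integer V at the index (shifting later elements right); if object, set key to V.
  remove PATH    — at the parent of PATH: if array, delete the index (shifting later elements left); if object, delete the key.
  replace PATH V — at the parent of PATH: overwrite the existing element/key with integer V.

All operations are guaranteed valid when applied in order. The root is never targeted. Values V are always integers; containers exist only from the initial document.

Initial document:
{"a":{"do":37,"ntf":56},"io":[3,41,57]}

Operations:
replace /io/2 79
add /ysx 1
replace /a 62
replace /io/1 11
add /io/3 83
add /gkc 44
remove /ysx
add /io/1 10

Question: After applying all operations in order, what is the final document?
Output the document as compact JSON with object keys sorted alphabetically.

After op 1 (replace /io/2 79): {"a":{"do":37,"ntf":56},"io":[3,41,79]}
After op 2 (add /ysx 1): {"a":{"do":37,"ntf":56},"io":[3,41,79],"ysx":1}
After op 3 (replace /a 62): {"a":62,"io":[3,41,79],"ysx":1}
After op 4 (replace /io/1 11): {"a":62,"io":[3,11,79],"ysx":1}
After op 5 (add /io/3 83): {"a":62,"io":[3,11,79,83],"ysx":1}
After op 6 (add /gkc 44): {"a":62,"gkc":44,"io":[3,11,79,83],"ysx":1}
After op 7 (remove /ysx): {"a":62,"gkc":44,"io":[3,11,79,83]}
After op 8 (add /io/1 10): {"a":62,"gkc":44,"io":[3,10,11,79,83]}

Answer: {"a":62,"gkc":44,"io":[3,10,11,79,83]}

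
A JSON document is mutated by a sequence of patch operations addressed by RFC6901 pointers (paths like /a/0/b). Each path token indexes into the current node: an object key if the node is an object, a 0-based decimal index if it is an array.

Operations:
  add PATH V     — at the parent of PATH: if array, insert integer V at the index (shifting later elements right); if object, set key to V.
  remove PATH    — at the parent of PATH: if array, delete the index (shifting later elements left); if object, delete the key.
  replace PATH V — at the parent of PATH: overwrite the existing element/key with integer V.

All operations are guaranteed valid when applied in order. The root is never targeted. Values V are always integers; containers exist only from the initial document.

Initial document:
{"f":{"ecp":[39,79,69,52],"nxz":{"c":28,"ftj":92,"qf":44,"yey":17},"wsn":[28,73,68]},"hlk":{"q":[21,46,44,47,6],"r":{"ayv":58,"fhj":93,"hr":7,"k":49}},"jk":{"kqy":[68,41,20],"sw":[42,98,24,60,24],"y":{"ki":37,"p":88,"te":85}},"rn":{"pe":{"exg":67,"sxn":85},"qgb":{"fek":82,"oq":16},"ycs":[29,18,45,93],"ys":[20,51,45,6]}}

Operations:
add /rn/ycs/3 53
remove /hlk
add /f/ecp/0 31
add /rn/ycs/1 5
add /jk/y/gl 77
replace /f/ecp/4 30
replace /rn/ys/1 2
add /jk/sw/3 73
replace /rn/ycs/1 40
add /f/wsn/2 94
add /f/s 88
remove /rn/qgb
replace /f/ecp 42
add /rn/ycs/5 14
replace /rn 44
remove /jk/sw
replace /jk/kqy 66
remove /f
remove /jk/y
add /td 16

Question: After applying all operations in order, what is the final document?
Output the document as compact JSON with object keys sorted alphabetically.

Answer: {"jk":{"kqy":66},"rn":44,"td":16}

Derivation:
After op 1 (add /rn/ycs/3 53): {"f":{"ecp":[39,79,69,52],"nxz":{"c":28,"ftj":92,"qf":44,"yey":17},"wsn":[28,73,68]},"hlk":{"q":[21,46,44,47,6],"r":{"ayv":58,"fhj":93,"hr":7,"k":49}},"jk":{"kqy":[68,41,20],"sw":[42,98,24,60,24],"y":{"ki":37,"p":88,"te":85}},"rn":{"pe":{"exg":67,"sxn":85},"qgb":{"fek":82,"oq":16},"ycs":[29,18,45,53,93],"ys":[20,51,45,6]}}
After op 2 (remove /hlk): {"f":{"ecp":[39,79,69,52],"nxz":{"c":28,"ftj":92,"qf":44,"yey":17},"wsn":[28,73,68]},"jk":{"kqy":[68,41,20],"sw":[42,98,24,60,24],"y":{"ki":37,"p":88,"te":85}},"rn":{"pe":{"exg":67,"sxn":85},"qgb":{"fek":82,"oq":16},"ycs":[29,18,45,53,93],"ys":[20,51,45,6]}}
After op 3 (add /f/ecp/0 31): {"f":{"ecp":[31,39,79,69,52],"nxz":{"c":28,"ftj":92,"qf":44,"yey":17},"wsn":[28,73,68]},"jk":{"kqy":[68,41,20],"sw":[42,98,24,60,24],"y":{"ki":37,"p":88,"te":85}},"rn":{"pe":{"exg":67,"sxn":85},"qgb":{"fek":82,"oq":16},"ycs":[29,18,45,53,93],"ys":[20,51,45,6]}}
After op 4 (add /rn/ycs/1 5): {"f":{"ecp":[31,39,79,69,52],"nxz":{"c":28,"ftj":92,"qf":44,"yey":17},"wsn":[28,73,68]},"jk":{"kqy":[68,41,20],"sw":[42,98,24,60,24],"y":{"ki":37,"p":88,"te":85}},"rn":{"pe":{"exg":67,"sxn":85},"qgb":{"fek":82,"oq":16},"ycs":[29,5,18,45,53,93],"ys":[20,51,45,6]}}
After op 5 (add /jk/y/gl 77): {"f":{"ecp":[31,39,79,69,52],"nxz":{"c":28,"ftj":92,"qf":44,"yey":17},"wsn":[28,73,68]},"jk":{"kqy":[68,41,20],"sw":[42,98,24,60,24],"y":{"gl":77,"ki":37,"p":88,"te":85}},"rn":{"pe":{"exg":67,"sxn":85},"qgb":{"fek":82,"oq":16},"ycs":[29,5,18,45,53,93],"ys":[20,51,45,6]}}
After op 6 (replace /f/ecp/4 30): {"f":{"ecp":[31,39,79,69,30],"nxz":{"c":28,"ftj":92,"qf":44,"yey":17},"wsn":[28,73,68]},"jk":{"kqy":[68,41,20],"sw":[42,98,24,60,24],"y":{"gl":77,"ki":37,"p":88,"te":85}},"rn":{"pe":{"exg":67,"sxn":85},"qgb":{"fek":82,"oq":16},"ycs":[29,5,18,45,53,93],"ys":[20,51,45,6]}}
After op 7 (replace /rn/ys/1 2): {"f":{"ecp":[31,39,79,69,30],"nxz":{"c":28,"ftj":92,"qf":44,"yey":17},"wsn":[28,73,68]},"jk":{"kqy":[68,41,20],"sw":[42,98,24,60,24],"y":{"gl":77,"ki":37,"p":88,"te":85}},"rn":{"pe":{"exg":67,"sxn":85},"qgb":{"fek":82,"oq":16},"ycs":[29,5,18,45,53,93],"ys":[20,2,45,6]}}
After op 8 (add /jk/sw/3 73): {"f":{"ecp":[31,39,79,69,30],"nxz":{"c":28,"ftj":92,"qf":44,"yey":17},"wsn":[28,73,68]},"jk":{"kqy":[68,41,20],"sw":[42,98,24,73,60,24],"y":{"gl":77,"ki":37,"p":88,"te":85}},"rn":{"pe":{"exg":67,"sxn":85},"qgb":{"fek":82,"oq":16},"ycs":[29,5,18,45,53,93],"ys":[20,2,45,6]}}
After op 9 (replace /rn/ycs/1 40): {"f":{"ecp":[31,39,79,69,30],"nxz":{"c":28,"ftj":92,"qf":44,"yey":17},"wsn":[28,73,68]},"jk":{"kqy":[68,41,20],"sw":[42,98,24,73,60,24],"y":{"gl":77,"ki":37,"p":88,"te":85}},"rn":{"pe":{"exg":67,"sxn":85},"qgb":{"fek":82,"oq":16},"ycs":[29,40,18,45,53,93],"ys":[20,2,45,6]}}
After op 10 (add /f/wsn/2 94): {"f":{"ecp":[31,39,79,69,30],"nxz":{"c":28,"ftj":92,"qf":44,"yey":17},"wsn":[28,73,94,68]},"jk":{"kqy":[68,41,20],"sw":[42,98,24,73,60,24],"y":{"gl":77,"ki":37,"p":88,"te":85}},"rn":{"pe":{"exg":67,"sxn":85},"qgb":{"fek":82,"oq":16},"ycs":[29,40,18,45,53,93],"ys":[20,2,45,6]}}
After op 11 (add /f/s 88): {"f":{"ecp":[31,39,79,69,30],"nxz":{"c":28,"ftj":92,"qf":44,"yey":17},"s":88,"wsn":[28,73,94,68]},"jk":{"kqy":[68,41,20],"sw":[42,98,24,73,60,24],"y":{"gl":77,"ki":37,"p":88,"te":85}},"rn":{"pe":{"exg":67,"sxn":85},"qgb":{"fek":82,"oq":16},"ycs":[29,40,18,45,53,93],"ys":[20,2,45,6]}}
After op 12 (remove /rn/qgb): {"f":{"ecp":[31,39,79,69,30],"nxz":{"c":28,"ftj":92,"qf":44,"yey":17},"s":88,"wsn":[28,73,94,68]},"jk":{"kqy":[68,41,20],"sw":[42,98,24,73,60,24],"y":{"gl":77,"ki":37,"p":88,"te":85}},"rn":{"pe":{"exg":67,"sxn":85},"ycs":[29,40,18,45,53,93],"ys":[20,2,45,6]}}
After op 13 (replace /f/ecp 42): {"f":{"ecp":42,"nxz":{"c":28,"ftj":92,"qf":44,"yey":17},"s":88,"wsn":[28,73,94,68]},"jk":{"kqy":[68,41,20],"sw":[42,98,24,73,60,24],"y":{"gl":77,"ki":37,"p":88,"te":85}},"rn":{"pe":{"exg":67,"sxn":85},"ycs":[29,40,18,45,53,93],"ys":[20,2,45,6]}}
After op 14 (add /rn/ycs/5 14): {"f":{"ecp":42,"nxz":{"c":28,"ftj":92,"qf":44,"yey":17},"s":88,"wsn":[28,73,94,68]},"jk":{"kqy":[68,41,20],"sw":[42,98,24,73,60,24],"y":{"gl":77,"ki":37,"p":88,"te":85}},"rn":{"pe":{"exg":67,"sxn":85},"ycs":[29,40,18,45,53,14,93],"ys":[20,2,45,6]}}
After op 15 (replace /rn 44): {"f":{"ecp":42,"nxz":{"c":28,"ftj":92,"qf":44,"yey":17},"s":88,"wsn":[28,73,94,68]},"jk":{"kqy":[68,41,20],"sw":[42,98,24,73,60,24],"y":{"gl":77,"ki":37,"p":88,"te":85}},"rn":44}
After op 16 (remove /jk/sw): {"f":{"ecp":42,"nxz":{"c":28,"ftj":92,"qf":44,"yey":17},"s":88,"wsn":[28,73,94,68]},"jk":{"kqy":[68,41,20],"y":{"gl":77,"ki":37,"p":88,"te":85}},"rn":44}
After op 17 (replace /jk/kqy 66): {"f":{"ecp":42,"nxz":{"c":28,"ftj":92,"qf":44,"yey":17},"s":88,"wsn":[28,73,94,68]},"jk":{"kqy":66,"y":{"gl":77,"ki":37,"p":88,"te":85}},"rn":44}
After op 18 (remove /f): {"jk":{"kqy":66,"y":{"gl":77,"ki":37,"p":88,"te":85}},"rn":44}
After op 19 (remove /jk/y): {"jk":{"kqy":66},"rn":44}
After op 20 (add /td 16): {"jk":{"kqy":66},"rn":44,"td":16}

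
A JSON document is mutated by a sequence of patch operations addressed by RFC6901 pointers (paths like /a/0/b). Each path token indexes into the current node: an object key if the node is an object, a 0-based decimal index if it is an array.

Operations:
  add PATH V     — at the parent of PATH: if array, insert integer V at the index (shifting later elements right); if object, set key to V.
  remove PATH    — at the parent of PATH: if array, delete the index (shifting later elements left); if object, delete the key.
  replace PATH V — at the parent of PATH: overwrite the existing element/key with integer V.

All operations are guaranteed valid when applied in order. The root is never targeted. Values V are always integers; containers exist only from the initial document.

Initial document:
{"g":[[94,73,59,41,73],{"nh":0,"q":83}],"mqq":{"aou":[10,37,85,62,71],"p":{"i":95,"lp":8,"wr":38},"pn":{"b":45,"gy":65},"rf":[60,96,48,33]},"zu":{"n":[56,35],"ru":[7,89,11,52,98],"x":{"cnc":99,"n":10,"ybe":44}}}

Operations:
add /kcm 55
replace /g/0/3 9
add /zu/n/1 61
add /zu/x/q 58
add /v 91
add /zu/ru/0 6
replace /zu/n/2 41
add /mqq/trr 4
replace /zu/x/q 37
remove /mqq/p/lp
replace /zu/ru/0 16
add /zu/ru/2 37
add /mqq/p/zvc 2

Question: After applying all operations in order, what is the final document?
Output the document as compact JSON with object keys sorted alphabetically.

Answer: {"g":[[94,73,59,9,73],{"nh":0,"q":83}],"kcm":55,"mqq":{"aou":[10,37,85,62,71],"p":{"i":95,"wr":38,"zvc":2},"pn":{"b":45,"gy":65},"rf":[60,96,48,33],"trr":4},"v":91,"zu":{"n":[56,61,41],"ru":[16,7,37,89,11,52,98],"x":{"cnc":99,"n":10,"q":37,"ybe":44}}}

Derivation:
After op 1 (add /kcm 55): {"g":[[94,73,59,41,73],{"nh":0,"q":83}],"kcm":55,"mqq":{"aou":[10,37,85,62,71],"p":{"i":95,"lp":8,"wr":38},"pn":{"b":45,"gy":65},"rf":[60,96,48,33]},"zu":{"n":[56,35],"ru":[7,89,11,52,98],"x":{"cnc":99,"n":10,"ybe":44}}}
After op 2 (replace /g/0/3 9): {"g":[[94,73,59,9,73],{"nh":0,"q":83}],"kcm":55,"mqq":{"aou":[10,37,85,62,71],"p":{"i":95,"lp":8,"wr":38},"pn":{"b":45,"gy":65},"rf":[60,96,48,33]},"zu":{"n":[56,35],"ru":[7,89,11,52,98],"x":{"cnc":99,"n":10,"ybe":44}}}
After op 3 (add /zu/n/1 61): {"g":[[94,73,59,9,73],{"nh":0,"q":83}],"kcm":55,"mqq":{"aou":[10,37,85,62,71],"p":{"i":95,"lp":8,"wr":38},"pn":{"b":45,"gy":65},"rf":[60,96,48,33]},"zu":{"n":[56,61,35],"ru":[7,89,11,52,98],"x":{"cnc":99,"n":10,"ybe":44}}}
After op 4 (add /zu/x/q 58): {"g":[[94,73,59,9,73],{"nh":0,"q":83}],"kcm":55,"mqq":{"aou":[10,37,85,62,71],"p":{"i":95,"lp":8,"wr":38},"pn":{"b":45,"gy":65},"rf":[60,96,48,33]},"zu":{"n":[56,61,35],"ru":[7,89,11,52,98],"x":{"cnc":99,"n":10,"q":58,"ybe":44}}}
After op 5 (add /v 91): {"g":[[94,73,59,9,73],{"nh":0,"q":83}],"kcm":55,"mqq":{"aou":[10,37,85,62,71],"p":{"i":95,"lp":8,"wr":38},"pn":{"b":45,"gy":65},"rf":[60,96,48,33]},"v":91,"zu":{"n":[56,61,35],"ru":[7,89,11,52,98],"x":{"cnc":99,"n":10,"q":58,"ybe":44}}}
After op 6 (add /zu/ru/0 6): {"g":[[94,73,59,9,73],{"nh":0,"q":83}],"kcm":55,"mqq":{"aou":[10,37,85,62,71],"p":{"i":95,"lp":8,"wr":38},"pn":{"b":45,"gy":65},"rf":[60,96,48,33]},"v":91,"zu":{"n":[56,61,35],"ru":[6,7,89,11,52,98],"x":{"cnc":99,"n":10,"q":58,"ybe":44}}}
After op 7 (replace /zu/n/2 41): {"g":[[94,73,59,9,73],{"nh":0,"q":83}],"kcm":55,"mqq":{"aou":[10,37,85,62,71],"p":{"i":95,"lp":8,"wr":38},"pn":{"b":45,"gy":65},"rf":[60,96,48,33]},"v":91,"zu":{"n":[56,61,41],"ru":[6,7,89,11,52,98],"x":{"cnc":99,"n":10,"q":58,"ybe":44}}}
After op 8 (add /mqq/trr 4): {"g":[[94,73,59,9,73],{"nh":0,"q":83}],"kcm":55,"mqq":{"aou":[10,37,85,62,71],"p":{"i":95,"lp":8,"wr":38},"pn":{"b":45,"gy":65},"rf":[60,96,48,33],"trr":4},"v":91,"zu":{"n":[56,61,41],"ru":[6,7,89,11,52,98],"x":{"cnc":99,"n":10,"q":58,"ybe":44}}}
After op 9 (replace /zu/x/q 37): {"g":[[94,73,59,9,73],{"nh":0,"q":83}],"kcm":55,"mqq":{"aou":[10,37,85,62,71],"p":{"i":95,"lp":8,"wr":38},"pn":{"b":45,"gy":65},"rf":[60,96,48,33],"trr":4},"v":91,"zu":{"n":[56,61,41],"ru":[6,7,89,11,52,98],"x":{"cnc":99,"n":10,"q":37,"ybe":44}}}
After op 10 (remove /mqq/p/lp): {"g":[[94,73,59,9,73],{"nh":0,"q":83}],"kcm":55,"mqq":{"aou":[10,37,85,62,71],"p":{"i":95,"wr":38},"pn":{"b":45,"gy":65},"rf":[60,96,48,33],"trr":4},"v":91,"zu":{"n":[56,61,41],"ru":[6,7,89,11,52,98],"x":{"cnc":99,"n":10,"q":37,"ybe":44}}}
After op 11 (replace /zu/ru/0 16): {"g":[[94,73,59,9,73],{"nh":0,"q":83}],"kcm":55,"mqq":{"aou":[10,37,85,62,71],"p":{"i":95,"wr":38},"pn":{"b":45,"gy":65},"rf":[60,96,48,33],"trr":4},"v":91,"zu":{"n":[56,61,41],"ru":[16,7,89,11,52,98],"x":{"cnc":99,"n":10,"q":37,"ybe":44}}}
After op 12 (add /zu/ru/2 37): {"g":[[94,73,59,9,73],{"nh":0,"q":83}],"kcm":55,"mqq":{"aou":[10,37,85,62,71],"p":{"i":95,"wr":38},"pn":{"b":45,"gy":65},"rf":[60,96,48,33],"trr":4},"v":91,"zu":{"n":[56,61,41],"ru":[16,7,37,89,11,52,98],"x":{"cnc":99,"n":10,"q":37,"ybe":44}}}
After op 13 (add /mqq/p/zvc 2): {"g":[[94,73,59,9,73],{"nh":0,"q":83}],"kcm":55,"mqq":{"aou":[10,37,85,62,71],"p":{"i":95,"wr":38,"zvc":2},"pn":{"b":45,"gy":65},"rf":[60,96,48,33],"trr":4},"v":91,"zu":{"n":[56,61,41],"ru":[16,7,37,89,11,52,98],"x":{"cnc":99,"n":10,"q":37,"ybe":44}}}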